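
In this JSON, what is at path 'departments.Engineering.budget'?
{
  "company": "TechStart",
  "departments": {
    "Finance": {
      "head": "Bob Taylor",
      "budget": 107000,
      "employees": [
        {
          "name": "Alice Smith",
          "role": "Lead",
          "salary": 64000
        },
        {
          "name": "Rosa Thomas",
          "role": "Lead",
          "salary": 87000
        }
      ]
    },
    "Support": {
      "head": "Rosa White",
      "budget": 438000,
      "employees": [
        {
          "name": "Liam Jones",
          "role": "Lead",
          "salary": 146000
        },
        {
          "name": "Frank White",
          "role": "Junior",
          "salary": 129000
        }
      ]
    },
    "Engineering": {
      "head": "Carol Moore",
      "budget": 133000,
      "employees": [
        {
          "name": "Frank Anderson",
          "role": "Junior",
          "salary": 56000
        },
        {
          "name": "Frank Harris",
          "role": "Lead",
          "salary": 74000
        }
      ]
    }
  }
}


Path: departments.Engineering.budget

Navigate:
  -> departments
  -> Engineering
  -> budget = 133000

133000


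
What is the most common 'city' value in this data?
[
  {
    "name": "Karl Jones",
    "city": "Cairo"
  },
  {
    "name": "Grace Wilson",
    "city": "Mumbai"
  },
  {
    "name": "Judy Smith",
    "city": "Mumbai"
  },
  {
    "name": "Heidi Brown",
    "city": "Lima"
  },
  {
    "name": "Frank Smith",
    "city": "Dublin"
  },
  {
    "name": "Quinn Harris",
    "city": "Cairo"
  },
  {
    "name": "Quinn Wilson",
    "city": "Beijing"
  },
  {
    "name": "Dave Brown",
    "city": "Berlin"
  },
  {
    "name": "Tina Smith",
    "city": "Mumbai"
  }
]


Counting 'city' values across 9 records:

  Mumbai: 3 ###
  Cairo: 2 ##
  Lima: 1 #
  Dublin: 1 #
  Beijing: 1 #
  Berlin: 1 #

Most common: Mumbai (3 times)

Mumbai (3 times)


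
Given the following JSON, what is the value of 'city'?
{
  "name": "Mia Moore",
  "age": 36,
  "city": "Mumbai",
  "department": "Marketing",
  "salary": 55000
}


Looking up field 'city'
Value: Mumbai

Mumbai


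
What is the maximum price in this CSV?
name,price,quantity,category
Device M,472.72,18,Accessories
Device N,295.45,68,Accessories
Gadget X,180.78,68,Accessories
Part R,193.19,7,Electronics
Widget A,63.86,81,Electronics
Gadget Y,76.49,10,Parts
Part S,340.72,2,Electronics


Computing maximum price:
Values: [472.72, 295.45, 180.78, 193.19, 63.86, 76.49, 340.72]
Max = 472.72

472.72


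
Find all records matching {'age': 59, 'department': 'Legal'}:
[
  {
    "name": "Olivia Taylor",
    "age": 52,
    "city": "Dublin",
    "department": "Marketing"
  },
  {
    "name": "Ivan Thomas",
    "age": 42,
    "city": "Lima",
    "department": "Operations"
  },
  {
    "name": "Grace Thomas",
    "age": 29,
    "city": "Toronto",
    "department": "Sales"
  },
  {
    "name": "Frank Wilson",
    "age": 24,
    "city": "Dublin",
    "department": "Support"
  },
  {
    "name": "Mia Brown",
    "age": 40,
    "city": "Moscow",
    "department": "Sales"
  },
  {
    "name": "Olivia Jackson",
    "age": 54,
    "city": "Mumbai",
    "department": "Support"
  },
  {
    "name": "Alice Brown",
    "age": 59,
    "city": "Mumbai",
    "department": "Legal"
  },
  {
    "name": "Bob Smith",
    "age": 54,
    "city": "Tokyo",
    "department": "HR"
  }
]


Search criteria: {'age': 59, 'department': 'Legal'}

Checking 8 records:
  Olivia Taylor: {age: 52, department: Marketing}
  Ivan Thomas: {age: 42, department: Operations}
  Grace Thomas: {age: 29, department: Sales}
  Frank Wilson: {age: 24, department: Support}
  Mia Brown: {age: 40, department: Sales}
  Olivia Jackson: {age: 54, department: Support}
  Alice Brown: {age: 59, department: Legal} <-- MATCH
  Bob Smith: {age: 54, department: HR}

Matches: ["Alice Brown"]

["Alice Brown"]


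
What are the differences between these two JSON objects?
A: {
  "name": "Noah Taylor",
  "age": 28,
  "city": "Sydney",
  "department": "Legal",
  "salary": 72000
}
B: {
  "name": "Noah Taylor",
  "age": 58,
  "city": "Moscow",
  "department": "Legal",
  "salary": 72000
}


Comparing each field (in key order):
  name: same
  age: DIFFERENT
  city: DIFFERENT
  department: same
  salary: same
Differences:
  age: 28 -> 58
  city: Sydney -> Moscow

2 field(s) changed

2 changes: age, city


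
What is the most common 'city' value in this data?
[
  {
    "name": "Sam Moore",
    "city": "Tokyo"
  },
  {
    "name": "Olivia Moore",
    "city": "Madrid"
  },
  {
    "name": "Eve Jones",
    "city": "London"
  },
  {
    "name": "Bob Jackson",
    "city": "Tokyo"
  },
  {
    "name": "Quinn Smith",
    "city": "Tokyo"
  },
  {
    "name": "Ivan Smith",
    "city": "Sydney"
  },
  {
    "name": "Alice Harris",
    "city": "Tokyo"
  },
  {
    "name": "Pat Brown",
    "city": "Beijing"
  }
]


Counting 'city' values across 8 records:

  Tokyo: 4 ####
  Madrid: 1 #
  London: 1 #
  Sydney: 1 #
  Beijing: 1 #

Most common: Tokyo (4 times)

Tokyo (4 times)


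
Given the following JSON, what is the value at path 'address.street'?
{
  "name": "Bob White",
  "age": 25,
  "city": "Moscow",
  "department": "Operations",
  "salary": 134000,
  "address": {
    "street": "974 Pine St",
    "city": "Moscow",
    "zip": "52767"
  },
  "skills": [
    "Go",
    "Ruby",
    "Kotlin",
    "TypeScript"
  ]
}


Query: address.street
Path: address -> street
Value: 974 Pine St

974 Pine St


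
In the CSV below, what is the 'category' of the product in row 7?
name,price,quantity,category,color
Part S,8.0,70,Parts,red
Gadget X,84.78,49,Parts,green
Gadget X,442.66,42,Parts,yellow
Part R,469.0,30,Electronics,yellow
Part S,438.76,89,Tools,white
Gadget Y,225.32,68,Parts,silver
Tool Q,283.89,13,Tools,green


Query: Row 7 ('Tool Q'), column 'category'
Value: Tools

Tools


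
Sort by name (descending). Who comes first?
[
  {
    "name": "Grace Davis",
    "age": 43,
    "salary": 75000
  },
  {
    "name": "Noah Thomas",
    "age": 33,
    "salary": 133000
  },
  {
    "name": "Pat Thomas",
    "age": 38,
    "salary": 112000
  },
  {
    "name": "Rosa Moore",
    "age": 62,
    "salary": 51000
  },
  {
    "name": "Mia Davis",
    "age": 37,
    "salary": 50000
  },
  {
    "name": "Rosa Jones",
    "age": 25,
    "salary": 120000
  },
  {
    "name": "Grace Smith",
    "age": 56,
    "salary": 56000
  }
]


Sort by: name (descending)

Sorted order:
  1. Rosa Moore (name = Rosa Moore)
  2. Rosa Jones (name = Rosa Jones)
  3. Pat Thomas (name = Pat Thomas)
  4. Noah Thomas (name = Noah Thomas)
  5. Mia Davis (name = Mia Davis)
  6. Grace Smith (name = Grace Smith)
  7. Grace Davis (name = Grace Davis)

First: Rosa Moore

Rosa Moore


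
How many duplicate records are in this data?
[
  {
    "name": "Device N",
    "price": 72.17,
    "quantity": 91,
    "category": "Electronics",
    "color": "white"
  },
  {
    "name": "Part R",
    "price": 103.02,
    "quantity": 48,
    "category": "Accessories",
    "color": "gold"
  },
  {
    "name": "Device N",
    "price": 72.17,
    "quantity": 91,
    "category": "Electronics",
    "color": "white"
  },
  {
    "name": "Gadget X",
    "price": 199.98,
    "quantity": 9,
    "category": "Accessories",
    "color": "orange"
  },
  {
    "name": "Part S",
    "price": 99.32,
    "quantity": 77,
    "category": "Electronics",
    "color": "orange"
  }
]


Checking 5 records for duplicates:

  Row 1: Device N ($72.17, qty 91)
  Row 2: Part R ($103.02, qty 48)
  Row 3: Device N ($72.17, qty 91) <-- DUPLICATE
  Row 4: Gadget X ($199.98, qty 9)
  Row 5: Part S ($99.32, qty 77)

Duplicates found: 1
Unique records: 4

1 duplicates, 4 unique


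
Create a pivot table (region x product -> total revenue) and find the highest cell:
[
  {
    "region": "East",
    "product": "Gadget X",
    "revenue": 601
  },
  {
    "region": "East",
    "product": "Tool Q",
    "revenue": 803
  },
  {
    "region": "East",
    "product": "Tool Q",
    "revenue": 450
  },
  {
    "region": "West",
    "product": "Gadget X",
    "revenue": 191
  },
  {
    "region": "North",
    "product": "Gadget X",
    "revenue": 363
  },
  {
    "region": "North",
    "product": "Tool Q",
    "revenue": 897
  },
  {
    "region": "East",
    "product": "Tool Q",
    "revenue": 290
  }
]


Pivot: region (rows) x product (columns) -> total revenue

     Gadget X      Tool Q      
East           601          1543  
North          363           897  
West           191             0  

Highest: East / Tool Q = $1543

East / Tool Q = $1543


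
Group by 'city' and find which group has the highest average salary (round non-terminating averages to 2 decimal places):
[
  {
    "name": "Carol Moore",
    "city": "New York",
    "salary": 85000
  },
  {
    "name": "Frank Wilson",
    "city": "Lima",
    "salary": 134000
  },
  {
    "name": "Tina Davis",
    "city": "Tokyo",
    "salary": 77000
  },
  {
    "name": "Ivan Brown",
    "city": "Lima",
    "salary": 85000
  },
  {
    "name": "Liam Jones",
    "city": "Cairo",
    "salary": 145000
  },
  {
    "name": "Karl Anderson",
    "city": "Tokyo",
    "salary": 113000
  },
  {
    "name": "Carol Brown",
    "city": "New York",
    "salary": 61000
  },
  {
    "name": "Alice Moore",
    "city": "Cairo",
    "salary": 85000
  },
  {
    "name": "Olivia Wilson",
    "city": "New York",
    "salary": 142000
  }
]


Group by: city

Groups:
  Cairo: 2 people, avg salary = 230000/2 = $115000
  Lima: 2 people, avg salary = 219000/2 = $109500
  New York: 3 people, avg salary = 288000/3 = $96000
  Tokyo: 2 people, avg salary = 190000/2 = $95000

Highest average salary: Cairo ($115000)

Cairo ($115000)


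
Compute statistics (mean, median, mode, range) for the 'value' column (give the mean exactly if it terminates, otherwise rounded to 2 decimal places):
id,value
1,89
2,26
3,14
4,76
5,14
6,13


Data: [89, 26, 14, 76, 14, 13]
Count: 6
Sum: 232
Mean: 232/6 ≈ 38.67 (rounded to 2 decimal places)
Sorted: [13, 14, 14, 26, 76, 89]
Median: 20.0
Mode: 14 (2 times)
Range: 89 - 13 = 76
Min: 13, Max: 89

mean≈38.67, median=20.0, mode=14, range=76


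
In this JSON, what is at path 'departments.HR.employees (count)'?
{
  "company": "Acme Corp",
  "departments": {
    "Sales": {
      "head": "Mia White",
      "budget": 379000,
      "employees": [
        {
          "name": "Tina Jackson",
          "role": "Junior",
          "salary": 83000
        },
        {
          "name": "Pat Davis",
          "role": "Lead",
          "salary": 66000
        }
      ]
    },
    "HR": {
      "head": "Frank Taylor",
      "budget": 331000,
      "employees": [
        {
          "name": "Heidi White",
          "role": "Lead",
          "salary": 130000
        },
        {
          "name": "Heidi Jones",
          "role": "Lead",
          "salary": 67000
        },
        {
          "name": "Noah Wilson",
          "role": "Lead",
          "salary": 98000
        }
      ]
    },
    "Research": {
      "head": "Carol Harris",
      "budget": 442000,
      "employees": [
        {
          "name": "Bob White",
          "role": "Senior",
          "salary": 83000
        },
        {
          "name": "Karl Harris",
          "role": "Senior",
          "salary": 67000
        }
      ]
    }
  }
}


Path: departments.HR.employees (count)

Navigate:
  -> departments
  -> HR
  -> employees (array, length 3)

3


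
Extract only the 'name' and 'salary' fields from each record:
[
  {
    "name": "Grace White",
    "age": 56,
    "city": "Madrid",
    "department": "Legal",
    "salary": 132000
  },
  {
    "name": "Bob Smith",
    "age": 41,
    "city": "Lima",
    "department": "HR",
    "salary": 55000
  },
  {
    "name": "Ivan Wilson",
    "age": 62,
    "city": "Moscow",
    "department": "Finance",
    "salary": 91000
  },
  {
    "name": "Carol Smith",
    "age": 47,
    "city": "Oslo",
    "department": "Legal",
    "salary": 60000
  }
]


Original: 4 records with fields: name, age, city, department, salary
Keep: ['name', 'salary']
Drop: ['age', 'city', 'department']
Result: 4 records, 2 fields each

[
  {
    "name": "Grace White",
    "salary": 132000
  },
  {
    "name": "Bob Smith",
    "salary": 55000
  },
  {
    "name": "Ivan Wilson",
    "salary": 91000
  },
  {
    "name": "Carol Smith",
    "salary": 60000
  }
]


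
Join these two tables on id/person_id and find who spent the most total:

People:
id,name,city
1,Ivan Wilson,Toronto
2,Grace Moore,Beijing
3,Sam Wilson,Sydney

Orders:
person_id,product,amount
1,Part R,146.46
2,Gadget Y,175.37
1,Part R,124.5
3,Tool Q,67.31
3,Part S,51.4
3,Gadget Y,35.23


Join on: people.id = orders.person_id

Joined rows:
  Ivan Wilson (Toronto) bought Part R for $146.46
  Grace Moore (Beijing) bought Gadget Y for $175.37
  Ivan Wilson (Toronto) bought Part R for $124.5
  Sam Wilson (Sydney) bought Tool Q for $67.31
  Sam Wilson (Sydney) bought Part S for $51.4
  Sam Wilson (Sydney) bought Gadget Y for $35.23

Total per person:
  Ivan Wilson: $270.96
  Grace Moore: $175.37
  Sam Wilson: $153.94

Top spender: Ivan Wilson ($270.96)

Ivan Wilson ($270.96)


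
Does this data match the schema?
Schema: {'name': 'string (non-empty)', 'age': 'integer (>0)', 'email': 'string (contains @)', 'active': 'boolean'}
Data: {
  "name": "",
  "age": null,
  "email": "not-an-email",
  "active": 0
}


Validating each field against schema:
  name: FAIL ("" is an empty string)
  age: FAIL (null is not an integer)
  email: FAIL ("not-an-email" does not contain @)
  active: FAIL (0 is not a boolean)

Result: INVALID (4 errors: name, age, email, active)

INVALID (4 errors: name, age, email, active)


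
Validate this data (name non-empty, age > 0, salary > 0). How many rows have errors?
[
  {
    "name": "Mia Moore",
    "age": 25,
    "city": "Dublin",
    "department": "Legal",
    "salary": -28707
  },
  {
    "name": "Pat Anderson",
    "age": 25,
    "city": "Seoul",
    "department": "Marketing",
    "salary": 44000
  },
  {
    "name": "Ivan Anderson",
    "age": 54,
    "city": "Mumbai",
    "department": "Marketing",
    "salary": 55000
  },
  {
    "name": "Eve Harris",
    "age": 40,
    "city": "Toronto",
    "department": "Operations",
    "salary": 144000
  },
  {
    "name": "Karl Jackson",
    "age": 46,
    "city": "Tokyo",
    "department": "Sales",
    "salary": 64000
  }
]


Validating 5 records:
Rules: name non-empty, age > 0, salary > 0

  Row 1 (Mia Moore): negative salary: -28707
  Row 2 (Pat Anderson): OK
  Row 3 (Ivan Anderson): OK
  Row 4 (Eve Harris): OK
  Row 5 (Karl Jackson): OK

Total errors: 1

1 errors


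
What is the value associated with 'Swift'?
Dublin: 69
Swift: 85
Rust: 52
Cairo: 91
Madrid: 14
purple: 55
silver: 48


Looking up key 'Swift'
Value: 85

85


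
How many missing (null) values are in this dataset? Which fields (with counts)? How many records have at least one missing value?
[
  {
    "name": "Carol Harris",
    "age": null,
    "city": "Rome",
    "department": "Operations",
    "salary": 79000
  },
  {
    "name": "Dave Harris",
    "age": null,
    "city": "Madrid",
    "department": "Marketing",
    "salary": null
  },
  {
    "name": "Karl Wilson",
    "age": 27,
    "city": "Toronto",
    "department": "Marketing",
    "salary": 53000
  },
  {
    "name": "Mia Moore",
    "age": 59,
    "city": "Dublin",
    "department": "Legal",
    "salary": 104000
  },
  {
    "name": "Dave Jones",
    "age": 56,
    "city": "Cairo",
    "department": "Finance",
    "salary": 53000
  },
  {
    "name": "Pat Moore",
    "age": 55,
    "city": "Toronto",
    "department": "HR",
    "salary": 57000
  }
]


Checking for missing (null) values in 6 records:

  Carol Harris: age
  Dave Harris: age, salary
  Karl Wilson: complete
  Mia Moore: complete
  Dave Jones: complete
  Pat Moore: complete

Per field:
  name: 0 missing
  age: 2 missing
  city: 0 missing
  department: 0 missing
  salary: 1 missing

Total missing values: 3
Records with any missing: 2

3 missing values (age: 2, salary: 1); 2 incomplete records


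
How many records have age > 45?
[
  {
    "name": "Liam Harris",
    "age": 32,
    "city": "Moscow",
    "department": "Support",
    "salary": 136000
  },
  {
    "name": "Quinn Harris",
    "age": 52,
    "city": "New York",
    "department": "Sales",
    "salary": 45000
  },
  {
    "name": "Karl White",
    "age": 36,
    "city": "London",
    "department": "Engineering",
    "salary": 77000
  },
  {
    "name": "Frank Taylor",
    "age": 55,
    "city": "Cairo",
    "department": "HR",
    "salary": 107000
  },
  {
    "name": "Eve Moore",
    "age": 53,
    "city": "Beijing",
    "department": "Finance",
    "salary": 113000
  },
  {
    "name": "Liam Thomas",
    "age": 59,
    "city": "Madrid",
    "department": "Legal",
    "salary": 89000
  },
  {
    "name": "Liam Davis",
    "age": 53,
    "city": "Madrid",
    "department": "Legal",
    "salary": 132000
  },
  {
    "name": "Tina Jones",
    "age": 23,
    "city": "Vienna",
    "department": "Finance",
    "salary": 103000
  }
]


Data: 8 records
Condition: age > 45

Checking each record:
  Liam Harris: 32
  Quinn Harris: 52 MATCH
  Karl White: 36
  Frank Taylor: 55 MATCH
  Eve Moore: 53 MATCH
  Liam Thomas: 59 MATCH
  Liam Davis: 53 MATCH
  Tina Jones: 23

Count: 5

5


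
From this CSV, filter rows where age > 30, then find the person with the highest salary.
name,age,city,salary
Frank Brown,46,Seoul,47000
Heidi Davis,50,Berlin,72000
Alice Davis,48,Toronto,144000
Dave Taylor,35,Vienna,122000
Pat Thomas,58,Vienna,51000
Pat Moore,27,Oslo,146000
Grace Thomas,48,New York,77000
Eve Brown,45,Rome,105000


Filter: age > 30
Sort by: salary (descending)

Filtered records (7):
  Alice Davis, age 48, salary $144000
  Dave Taylor, age 35, salary $122000
  Eve Brown, age 45, salary $105000
  Grace Thomas, age 48, salary $77000
  Heidi Davis, age 50, salary $72000
  Pat Thomas, age 58, salary $51000
  Frank Brown, age 46, salary $47000

Highest salary: Alice Davis ($144000)

Alice Davis


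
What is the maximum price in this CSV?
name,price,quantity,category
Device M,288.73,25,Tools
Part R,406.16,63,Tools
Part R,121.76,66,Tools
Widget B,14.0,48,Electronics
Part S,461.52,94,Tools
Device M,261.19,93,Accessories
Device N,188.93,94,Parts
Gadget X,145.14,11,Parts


Computing maximum price:
Values: [288.73, 406.16, 121.76, 14.0, 461.52, 261.19, 188.93, 145.14]
Max = 461.52

461.52


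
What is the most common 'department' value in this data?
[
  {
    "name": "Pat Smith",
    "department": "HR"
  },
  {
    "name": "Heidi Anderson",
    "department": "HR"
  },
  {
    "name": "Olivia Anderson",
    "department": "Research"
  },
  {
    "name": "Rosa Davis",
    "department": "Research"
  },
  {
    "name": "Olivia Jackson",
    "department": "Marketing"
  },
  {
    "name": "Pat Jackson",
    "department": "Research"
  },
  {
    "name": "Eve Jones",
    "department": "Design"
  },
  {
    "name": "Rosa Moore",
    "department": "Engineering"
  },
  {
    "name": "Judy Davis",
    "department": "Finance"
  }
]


Counting 'department' values across 9 records:

  Research: 3 ###
  HR: 2 ##
  Marketing: 1 #
  Design: 1 #
  Engineering: 1 #
  Finance: 1 #

Most common: Research (3 times)

Research (3 times)


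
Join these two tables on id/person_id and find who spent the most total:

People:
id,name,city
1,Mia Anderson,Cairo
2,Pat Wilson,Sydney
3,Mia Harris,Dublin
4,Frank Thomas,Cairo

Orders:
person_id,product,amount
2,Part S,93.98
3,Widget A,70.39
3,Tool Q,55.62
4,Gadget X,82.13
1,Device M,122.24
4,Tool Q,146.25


Join on: people.id = orders.person_id

Joined rows:
  Pat Wilson (Sydney) bought Part S for $93.98
  Mia Harris (Dublin) bought Widget A for $70.39
  Mia Harris (Dublin) bought Tool Q for $55.62
  Frank Thomas (Cairo) bought Gadget X for $82.13
  Mia Anderson (Cairo) bought Device M for $122.24
  Frank Thomas (Cairo) bought Tool Q for $146.25

Total per person:
  Frank Thomas: $228.38
  Mia Harris: $126.01
  Mia Anderson: $122.24
  Pat Wilson: $93.98

Top spender: Frank Thomas ($228.38)

Frank Thomas ($228.38)


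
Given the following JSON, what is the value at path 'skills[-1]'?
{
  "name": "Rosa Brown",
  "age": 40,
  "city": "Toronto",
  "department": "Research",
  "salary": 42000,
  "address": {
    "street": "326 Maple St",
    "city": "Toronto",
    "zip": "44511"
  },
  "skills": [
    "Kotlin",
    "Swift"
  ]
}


Query: skills[-1]
Path: skills -> last element
Value: Swift

Swift


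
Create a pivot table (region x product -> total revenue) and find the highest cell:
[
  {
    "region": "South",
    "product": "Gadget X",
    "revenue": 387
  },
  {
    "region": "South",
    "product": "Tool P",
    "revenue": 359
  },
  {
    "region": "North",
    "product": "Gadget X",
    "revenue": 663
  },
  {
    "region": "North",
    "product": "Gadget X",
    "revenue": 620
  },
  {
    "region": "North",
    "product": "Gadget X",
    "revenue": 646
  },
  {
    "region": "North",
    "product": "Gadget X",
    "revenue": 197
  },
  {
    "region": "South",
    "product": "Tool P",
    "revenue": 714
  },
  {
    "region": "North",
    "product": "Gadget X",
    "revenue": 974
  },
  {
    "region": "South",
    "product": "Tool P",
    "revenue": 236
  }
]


Pivot: region (rows) x product (columns) -> total revenue

     Gadget X      Tool P      
North         3100             0  
South          387          1309  

Highest: North / Gadget X = $3100

North / Gadget X = $3100


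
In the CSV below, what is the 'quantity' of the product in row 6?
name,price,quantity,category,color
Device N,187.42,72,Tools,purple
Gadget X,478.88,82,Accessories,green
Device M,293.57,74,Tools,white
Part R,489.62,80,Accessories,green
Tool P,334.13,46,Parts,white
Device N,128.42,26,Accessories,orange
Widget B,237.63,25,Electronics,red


Query: Row 6 ('Device N'), column 'quantity'
Value: 26

26


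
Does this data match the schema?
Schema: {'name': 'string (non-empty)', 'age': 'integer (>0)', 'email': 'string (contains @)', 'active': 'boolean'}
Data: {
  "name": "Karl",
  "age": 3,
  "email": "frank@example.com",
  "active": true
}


Validating each field against schema:
  name: OK (non-empty string)
  age: OK (positive integer)
  email: OK (string with @)
  active: OK (boolean)

Result: VALID

VALID


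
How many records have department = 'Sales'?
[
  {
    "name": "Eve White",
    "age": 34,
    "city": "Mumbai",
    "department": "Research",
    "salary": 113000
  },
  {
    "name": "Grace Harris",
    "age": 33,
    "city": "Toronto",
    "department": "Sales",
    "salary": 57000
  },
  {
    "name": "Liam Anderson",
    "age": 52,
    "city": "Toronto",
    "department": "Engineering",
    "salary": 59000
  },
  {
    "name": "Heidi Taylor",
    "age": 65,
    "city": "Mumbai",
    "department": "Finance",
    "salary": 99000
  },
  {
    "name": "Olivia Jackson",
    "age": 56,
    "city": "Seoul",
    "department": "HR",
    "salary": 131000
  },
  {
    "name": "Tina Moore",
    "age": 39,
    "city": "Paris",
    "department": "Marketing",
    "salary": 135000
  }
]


Data: 6 records
Condition: department = 'Sales'

Checking each record:
  Eve White: Research
  Grace Harris: Sales MATCH
  Liam Anderson: Engineering
  Heidi Taylor: Finance
  Olivia Jackson: HR
  Tina Moore: Marketing

Count: 1

1


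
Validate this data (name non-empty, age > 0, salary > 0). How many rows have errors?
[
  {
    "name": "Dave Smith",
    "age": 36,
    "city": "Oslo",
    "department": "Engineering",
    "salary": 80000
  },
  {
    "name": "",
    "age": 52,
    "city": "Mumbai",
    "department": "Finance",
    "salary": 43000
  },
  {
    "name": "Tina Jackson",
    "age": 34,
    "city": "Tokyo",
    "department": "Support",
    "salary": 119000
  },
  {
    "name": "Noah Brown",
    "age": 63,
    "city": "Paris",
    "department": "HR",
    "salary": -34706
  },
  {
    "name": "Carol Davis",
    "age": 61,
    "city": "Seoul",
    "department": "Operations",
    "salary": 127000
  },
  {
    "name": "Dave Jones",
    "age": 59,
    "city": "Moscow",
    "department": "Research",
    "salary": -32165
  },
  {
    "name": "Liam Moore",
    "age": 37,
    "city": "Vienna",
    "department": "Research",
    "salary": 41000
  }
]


Validating 7 records:
Rules: name non-empty, age > 0, salary > 0

  Row 1 (Dave Smith): OK
  Row 2 (???): empty name
  Row 3 (Tina Jackson): OK
  Row 4 (Noah Brown): negative salary: -34706
  Row 5 (Carol Davis): OK
  Row 6 (Dave Jones): negative salary: -32165
  Row 7 (Liam Moore): OK

Total errors: 3

3 errors


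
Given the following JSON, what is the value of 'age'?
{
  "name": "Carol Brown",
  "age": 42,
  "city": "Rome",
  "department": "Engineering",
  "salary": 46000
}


Looking up field 'age'
Value: 42

42


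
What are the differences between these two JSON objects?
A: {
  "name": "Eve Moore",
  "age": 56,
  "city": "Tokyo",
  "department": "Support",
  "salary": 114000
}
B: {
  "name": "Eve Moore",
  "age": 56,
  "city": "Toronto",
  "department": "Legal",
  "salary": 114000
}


Comparing each field (in key order):
  name: same
  age: same
  city: DIFFERENT
  department: DIFFERENT
  salary: same
Differences:
  city: Tokyo -> Toronto
  department: Support -> Legal

2 field(s) changed

2 changes: city, department


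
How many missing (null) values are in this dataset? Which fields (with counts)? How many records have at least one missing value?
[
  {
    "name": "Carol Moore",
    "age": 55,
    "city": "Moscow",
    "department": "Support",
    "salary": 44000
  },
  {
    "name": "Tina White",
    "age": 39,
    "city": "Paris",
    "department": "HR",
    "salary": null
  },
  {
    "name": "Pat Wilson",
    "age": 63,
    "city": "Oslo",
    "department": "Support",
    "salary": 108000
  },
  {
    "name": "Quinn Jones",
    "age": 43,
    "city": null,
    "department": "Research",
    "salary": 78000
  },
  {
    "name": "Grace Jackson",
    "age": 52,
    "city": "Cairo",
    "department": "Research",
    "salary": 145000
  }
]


Checking for missing (null) values in 5 records:

  Carol Moore: complete
  Tina White: salary
  Pat Wilson: complete
  Quinn Jones: city
  Grace Jackson: complete

Per field:
  name: 0 missing
  age: 0 missing
  city: 1 missing
  department: 0 missing
  salary: 1 missing

Total missing values: 2
Records with any missing: 2

2 missing values (city: 1, salary: 1); 2 incomplete records


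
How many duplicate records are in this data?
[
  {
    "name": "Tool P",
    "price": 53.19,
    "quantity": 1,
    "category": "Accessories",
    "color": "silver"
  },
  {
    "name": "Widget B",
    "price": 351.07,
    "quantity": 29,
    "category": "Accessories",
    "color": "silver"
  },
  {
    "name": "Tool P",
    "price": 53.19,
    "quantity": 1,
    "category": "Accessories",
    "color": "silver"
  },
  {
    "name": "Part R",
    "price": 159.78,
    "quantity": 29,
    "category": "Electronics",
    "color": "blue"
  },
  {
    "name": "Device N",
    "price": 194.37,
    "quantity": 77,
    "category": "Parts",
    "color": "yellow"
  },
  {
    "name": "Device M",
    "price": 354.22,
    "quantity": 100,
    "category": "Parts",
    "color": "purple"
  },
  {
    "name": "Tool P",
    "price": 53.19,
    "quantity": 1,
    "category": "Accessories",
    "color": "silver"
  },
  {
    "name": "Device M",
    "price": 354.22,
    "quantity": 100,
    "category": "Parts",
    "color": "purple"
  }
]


Checking 8 records for duplicates:

  Row 1: Tool P ($53.19, qty 1)
  Row 2: Widget B ($351.07, qty 29)
  Row 3: Tool P ($53.19, qty 1) <-- DUPLICATE
  Row 4: Part R ($159.78, qty 29)
  Row 5: Device N ($194.37, qty 77)
  Row 6: Device M ($354.22, qty 100)
  Row 7: Tool P ($53.19, qty 1) <-- DUPLICATE
  Row 8: Device M ($354.22, qty 100) <-- DUPLICATE

Duplicates found: 3
Unique records: 5

3 duplicates, 5 unique


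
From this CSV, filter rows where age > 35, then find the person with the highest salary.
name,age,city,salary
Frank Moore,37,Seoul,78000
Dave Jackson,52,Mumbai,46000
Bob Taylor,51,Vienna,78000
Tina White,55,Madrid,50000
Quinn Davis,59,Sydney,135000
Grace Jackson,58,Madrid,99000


Filter: age > 35
Sort by: salary (descending)

Filtered records (6):
  Quinn Davis, age 59, salary $135000
  Grace Jackson, age 58, salary $99000
  Frank Moore, age 37, salary $78000
  Bob Taylor, age 51, salary $78000
  Tina White, age 55, salary $50000
  Dave Jackson, age 52, salary $46000

Highest salary: Quinn Davis ($135000)

Quinn Davis


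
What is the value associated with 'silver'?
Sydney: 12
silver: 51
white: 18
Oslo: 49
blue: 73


Looking up key 'silver'
Value: 51

51


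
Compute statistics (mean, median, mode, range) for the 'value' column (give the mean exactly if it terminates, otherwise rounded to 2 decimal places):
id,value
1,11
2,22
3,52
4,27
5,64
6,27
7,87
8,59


Data: [11, 22, 52, 27, 64, 27, 87, 59]
Count: 8
Sum: 349
Mean: 349/8 = 43.625
Sorted: [11, 22, 27, 27, 52, 59, 64, 87]
Median: 39.5
Mode: 27 (2 times)
Range: 87 - 11 = 76
Min: 11, Max: 87

mean=43.625, median=39.5, mode=27, range=76


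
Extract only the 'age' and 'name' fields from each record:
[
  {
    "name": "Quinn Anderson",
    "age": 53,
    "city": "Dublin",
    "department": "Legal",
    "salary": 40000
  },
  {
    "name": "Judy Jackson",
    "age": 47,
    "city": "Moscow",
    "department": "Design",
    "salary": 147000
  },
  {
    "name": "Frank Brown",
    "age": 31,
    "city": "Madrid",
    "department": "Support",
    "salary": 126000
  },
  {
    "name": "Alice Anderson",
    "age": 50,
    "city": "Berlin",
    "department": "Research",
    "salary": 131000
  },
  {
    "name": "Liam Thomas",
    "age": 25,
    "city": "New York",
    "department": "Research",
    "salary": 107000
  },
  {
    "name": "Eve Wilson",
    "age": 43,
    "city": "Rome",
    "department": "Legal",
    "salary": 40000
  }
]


Original: 6 records with fields: name, age, city, department, salary
Keep: ['age', 'name']
Drop: ['city', 'department', 'salary']
Result: 6 records, 2 fields each

[
  {
    "age": 53,
    "name": "Quinn Anderson"
  },
  {
    "age": 47,
    "name": "Judy Jackson"
  },
  {
    "age": 31,
    "name": "Frank Brown"
  },
  {
    "age": 50,
    "name": "Alice Anderson"
  },
  {
    "age": 25,
    "name": "Liam Thomas"
  },
  {
    "age": 43,
    "name": "Eve Wilson"
  }
]


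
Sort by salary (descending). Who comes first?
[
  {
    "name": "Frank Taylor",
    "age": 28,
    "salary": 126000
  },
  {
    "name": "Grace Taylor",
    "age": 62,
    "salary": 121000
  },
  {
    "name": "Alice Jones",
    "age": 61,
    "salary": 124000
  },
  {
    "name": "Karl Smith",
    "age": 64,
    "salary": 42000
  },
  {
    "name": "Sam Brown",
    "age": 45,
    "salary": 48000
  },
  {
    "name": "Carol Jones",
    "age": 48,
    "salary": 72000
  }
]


Sort by: salary (descending)

Sorted order:
  1. Frank Taylor (salary = 126000)
  2. Alice Jones (salary = 124000)
  3. Grace Taylor (salary = 121000)
  4. Carol Jones (salary = 72000)
  5. Sam Brown (salary = 48000)
  6. Karl Smith (salary = 42000)

First: Frank Taylor

Frank Taylor


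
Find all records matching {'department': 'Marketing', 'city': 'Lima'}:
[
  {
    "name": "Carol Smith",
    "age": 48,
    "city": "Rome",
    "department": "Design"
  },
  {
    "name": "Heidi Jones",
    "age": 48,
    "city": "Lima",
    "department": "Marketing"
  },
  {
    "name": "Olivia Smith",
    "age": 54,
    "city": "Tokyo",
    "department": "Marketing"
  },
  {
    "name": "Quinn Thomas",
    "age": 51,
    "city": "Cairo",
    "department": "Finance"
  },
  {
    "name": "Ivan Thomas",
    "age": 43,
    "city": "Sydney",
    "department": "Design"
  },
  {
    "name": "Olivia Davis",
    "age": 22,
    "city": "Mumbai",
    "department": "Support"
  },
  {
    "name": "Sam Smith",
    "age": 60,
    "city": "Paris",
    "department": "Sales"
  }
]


Search criteria: {'department': 'Marketing', 'city': 'Lima'}

Checking 7 records:
  Carol Smith: {department: Design, city: Rome}
  Heidi Jones: {department: Marketing, city: Lima} <-- MATCH
  Olivia Smith: {department: Marketing, city: Tokyo}
  Quinn Thomas: {department: Finance, city: Cairo}
  Ivan Thomas: {department: Design, city: Sydney}
  Olivia Davis: {department: Support, city: Mumbai}
  Sam Smith: {department: Sales, city: Paris}

Matches: ["Heidi Jones"]

["Heidi Jones"]


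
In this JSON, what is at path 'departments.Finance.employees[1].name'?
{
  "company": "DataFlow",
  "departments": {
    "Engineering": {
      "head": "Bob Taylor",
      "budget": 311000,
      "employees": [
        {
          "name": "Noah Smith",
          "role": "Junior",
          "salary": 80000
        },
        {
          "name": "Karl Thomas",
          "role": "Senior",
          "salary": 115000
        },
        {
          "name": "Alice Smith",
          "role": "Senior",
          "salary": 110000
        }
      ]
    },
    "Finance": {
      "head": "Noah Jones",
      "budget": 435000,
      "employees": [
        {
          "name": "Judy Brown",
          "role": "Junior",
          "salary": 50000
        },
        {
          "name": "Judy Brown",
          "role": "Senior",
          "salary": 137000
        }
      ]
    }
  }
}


Path: departments.Finance.employees[1].name

Navigate:
  -> departments
  -> Finance
  -> employees[1].name = 'Judy Brown'

Judy Brown


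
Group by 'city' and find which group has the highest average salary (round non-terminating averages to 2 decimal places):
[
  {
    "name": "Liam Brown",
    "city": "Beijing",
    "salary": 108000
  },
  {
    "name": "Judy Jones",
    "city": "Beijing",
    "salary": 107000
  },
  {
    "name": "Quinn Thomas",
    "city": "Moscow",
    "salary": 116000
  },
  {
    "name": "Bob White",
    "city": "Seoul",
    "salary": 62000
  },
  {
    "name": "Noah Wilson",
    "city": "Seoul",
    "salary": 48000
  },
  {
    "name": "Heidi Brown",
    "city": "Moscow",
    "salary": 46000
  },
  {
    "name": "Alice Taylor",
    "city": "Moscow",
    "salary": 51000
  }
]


Group by: city

Groups:
  Beijing: 2 people, avg salary = 215000/2 = $107500
  Moscow: 3 people, avg salary = 213000/3 = $71000
  Seoul: 2 people, avg salary = 110000/2 = $55000

Highest average salary: Beijing ($107500)

Beijing ($107500)


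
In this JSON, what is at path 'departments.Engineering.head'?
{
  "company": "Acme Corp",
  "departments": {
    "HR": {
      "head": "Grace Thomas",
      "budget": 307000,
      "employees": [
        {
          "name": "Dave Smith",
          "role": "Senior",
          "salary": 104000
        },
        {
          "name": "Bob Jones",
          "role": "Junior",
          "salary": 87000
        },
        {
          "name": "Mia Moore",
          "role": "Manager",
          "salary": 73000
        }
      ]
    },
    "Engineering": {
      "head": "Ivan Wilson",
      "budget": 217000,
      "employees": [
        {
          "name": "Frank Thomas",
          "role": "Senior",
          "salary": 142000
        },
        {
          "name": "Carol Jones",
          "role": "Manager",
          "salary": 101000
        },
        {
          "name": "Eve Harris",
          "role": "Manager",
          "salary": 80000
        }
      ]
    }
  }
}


Path: departments.Engineering.head

Navigate:
  -> departments
  -> Engineering
  -> head = 'Ivan Wilson'

Ivan Wilson


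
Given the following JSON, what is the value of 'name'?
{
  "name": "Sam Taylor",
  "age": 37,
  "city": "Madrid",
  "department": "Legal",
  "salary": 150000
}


Looking up field 'name'
Value: Sam Taylor

Sam Taylor


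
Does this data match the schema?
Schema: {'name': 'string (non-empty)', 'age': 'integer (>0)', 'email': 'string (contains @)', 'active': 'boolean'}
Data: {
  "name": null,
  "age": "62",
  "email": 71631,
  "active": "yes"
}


Validating each field against schema:
  name: FAIL (null is not a string)
  age: FAIL ("62" is not an integer)
  email: FAIL (71631 is not a string)
  active: FAIL ("yes" is not a boolean)

Result: INVALID (4 errors: name, age, email, active)

INVALID (4 errors: name, age, email, active)


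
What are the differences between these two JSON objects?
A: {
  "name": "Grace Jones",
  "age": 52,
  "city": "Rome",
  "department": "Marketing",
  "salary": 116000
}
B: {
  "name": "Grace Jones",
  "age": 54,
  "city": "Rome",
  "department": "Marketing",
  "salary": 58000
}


Comparing each field (in key order):
  name: same
  age: DIFFERENT
  city: same
  department: same
  salary: DIFFERENT
Differences:
  age: 52 -> 54
  salary: 116000 -> 58000

2 field(s) changed

2 changes: age, salary


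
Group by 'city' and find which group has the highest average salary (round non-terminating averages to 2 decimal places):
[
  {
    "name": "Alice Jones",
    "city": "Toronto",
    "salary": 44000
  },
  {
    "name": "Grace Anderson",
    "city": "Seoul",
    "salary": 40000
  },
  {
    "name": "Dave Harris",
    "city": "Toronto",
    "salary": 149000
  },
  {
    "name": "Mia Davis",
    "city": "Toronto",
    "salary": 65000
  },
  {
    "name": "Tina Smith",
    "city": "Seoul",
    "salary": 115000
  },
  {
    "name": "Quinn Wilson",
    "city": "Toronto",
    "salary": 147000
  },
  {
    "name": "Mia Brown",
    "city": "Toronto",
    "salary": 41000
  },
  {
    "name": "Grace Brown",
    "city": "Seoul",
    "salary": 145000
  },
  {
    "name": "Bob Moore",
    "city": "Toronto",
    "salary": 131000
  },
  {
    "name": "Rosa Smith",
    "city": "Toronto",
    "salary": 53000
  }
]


Group by: city

Groups:
  Seoul: 3 people, avg salary = 300000/3 = $100000
  Toronto: 7 people, avg salary = 630000/7 = $90000

Highest average salary: Seoul ($100000)

Seoul ($100000)


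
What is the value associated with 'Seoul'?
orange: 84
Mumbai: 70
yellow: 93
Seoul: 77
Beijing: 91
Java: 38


Looking up key 'Seoul'
Value: 77

77


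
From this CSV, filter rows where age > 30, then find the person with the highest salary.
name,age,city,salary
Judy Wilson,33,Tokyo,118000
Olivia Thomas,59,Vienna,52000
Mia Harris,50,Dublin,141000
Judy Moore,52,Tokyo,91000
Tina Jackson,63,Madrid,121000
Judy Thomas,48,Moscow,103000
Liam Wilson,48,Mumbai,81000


Filter: age > 30
Sort by: salary (descending)

Filtered records (7):
  Mia Harris, age 50, salary $141000
  Tina Jackson, age 63, salary $121000
  Judy Wilson, age 33, salary $118000
  Judy Thomas, age 48, salary $103000
  Judy Moore, age 52, salary $91000
  Liam Wilson, age 48, salary $81000
  Olivia Thomas, age 59, salary $52000

Highest salary: Mia Harris ($141000)

Mia Harris


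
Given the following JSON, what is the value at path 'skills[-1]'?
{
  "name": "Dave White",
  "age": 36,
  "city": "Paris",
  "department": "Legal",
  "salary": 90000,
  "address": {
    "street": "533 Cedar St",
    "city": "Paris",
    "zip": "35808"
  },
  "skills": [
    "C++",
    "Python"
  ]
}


Query: skills[-1]
Path: skills -> last element
Value: Python

Python


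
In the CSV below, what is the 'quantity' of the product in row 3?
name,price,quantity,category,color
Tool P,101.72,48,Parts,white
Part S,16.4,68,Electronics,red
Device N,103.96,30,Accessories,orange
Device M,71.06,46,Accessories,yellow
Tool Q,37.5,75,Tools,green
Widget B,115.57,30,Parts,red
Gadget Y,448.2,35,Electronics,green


Query: Row 3 ('Device N'), column 'quantity'
Value: 30

30


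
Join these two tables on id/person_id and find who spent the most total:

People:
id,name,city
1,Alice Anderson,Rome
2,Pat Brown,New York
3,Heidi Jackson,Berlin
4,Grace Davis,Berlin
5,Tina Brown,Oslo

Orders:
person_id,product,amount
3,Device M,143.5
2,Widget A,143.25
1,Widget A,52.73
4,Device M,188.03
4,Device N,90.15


Join on: people.id = orders.person_id

Joined rows:
  Heidi Jackson (Berlin) bought Device M for $143.5
  Pat Brown (New York) bought Widget A for $143.25
  Alice Anderson (Rome) bought Widget A for $52.73
  Grace Davis (Berlin) bought Device M for $188.03
  Grace Davis (Berlin) bought Device N for $90.15

Total per person:
  Grace Davis: $278.18
  Heidi Jackson: $143.50
  Pat Brown: $143.25
  Alice Anderson: $52.73

Top spender: Grace Davis ($278.18)

Grace Davis ($278.18)
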